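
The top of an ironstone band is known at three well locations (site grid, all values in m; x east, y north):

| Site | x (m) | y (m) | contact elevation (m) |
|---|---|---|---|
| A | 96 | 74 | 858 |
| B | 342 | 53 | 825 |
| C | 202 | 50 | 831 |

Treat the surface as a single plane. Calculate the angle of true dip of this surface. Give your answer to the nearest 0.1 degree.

40.6°

Two edge vectors: A→B = (246, -21, -33), A→C = (106, -24, -27).
Normal n = (A→B) × (A→C) = (-225, 3144, -3678).
So ∂z/∂x = −n_x/n_z = −0.06117 and ∂z/∂y = −n_y/n_z = 0.85481.
Gradient magnitude |∇z| = √(a² + b²) = √(0.00374 + 0.73070) = 0.85700.
True dip = arctan(0.85700) = 40.6°, dipping toward S (azimuth ≈ 176°).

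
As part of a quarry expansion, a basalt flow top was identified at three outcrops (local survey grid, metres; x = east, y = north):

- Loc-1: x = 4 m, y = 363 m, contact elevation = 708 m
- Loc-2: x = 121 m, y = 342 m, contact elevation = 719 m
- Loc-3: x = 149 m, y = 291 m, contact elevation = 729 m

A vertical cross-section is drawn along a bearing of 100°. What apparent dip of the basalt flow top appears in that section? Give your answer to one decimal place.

5.3°

Two edge vectors: Loc-1→Loc-2 = (117, -21, 11), Loc-1→Loc-3 = (145, -72, 21).
Normal n = (Loc-1→Loc-2) × (Loc-1→Loc-3) = (351, -862, -5379).
So ∂z/∂x = −n_x/n_z = 0.06525 and ∂z/∂y = −n_y/n_z = −0.16025.
Unit vector along 100° is (sin 100°, cos 100°) = (0.9848, -0.1736).
Slope in that direction = a·(0.9848) + b·(-0.1736) = 0.09209.
Apparent dip = arctan|0.09209| = 5.3° (true dip is 9.8°, so apparent ≤ true as expected).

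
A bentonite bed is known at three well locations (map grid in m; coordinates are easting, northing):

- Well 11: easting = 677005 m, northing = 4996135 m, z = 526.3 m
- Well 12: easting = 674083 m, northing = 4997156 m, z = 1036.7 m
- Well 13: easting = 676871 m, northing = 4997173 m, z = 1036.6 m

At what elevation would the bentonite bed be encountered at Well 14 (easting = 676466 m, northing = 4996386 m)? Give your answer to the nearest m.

Let the plane be z = a·easting + b·northing + c.
Well 12−Well 11: −2922a + 1021b = 510.4;  Well 13−Well 11: −134a + 1038b = 510.3.
Solving gives a = −0.00303116, b = 0.49122719.
Then c = 526.3 − a·677005 − b·4996135 = −2451658.96.
At (676466, 4996386): z = −2050.5 + 2454360.7 − 2451658.96 = 651.2 m.

651 m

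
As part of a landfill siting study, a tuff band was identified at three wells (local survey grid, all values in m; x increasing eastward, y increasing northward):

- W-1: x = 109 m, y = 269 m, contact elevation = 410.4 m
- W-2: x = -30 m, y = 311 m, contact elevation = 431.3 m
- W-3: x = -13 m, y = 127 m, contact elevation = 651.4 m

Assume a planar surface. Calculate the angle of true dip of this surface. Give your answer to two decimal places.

53.50°

Two edge vectors: W-1→W-2 = (-139, 42, 20.9), W-1→W-3 = (-122, -142, 241).
Normal n = (W-1→W-2) × (W-1→W-3) = (13089.8, 30949.2, 24862).
So ∂z/∂x = −n_x/n_z = −0.52650 and ∂z/∂y = −n_y/n_z = −1.24484.
Gradient magnitude |∇z| = √(a² + b²) = √(0.27720 + 1.54963) = 1.35160.
True dip = arctan(1.35160) = 53.50°, dipping toward NNE (azimuth ≈ 023°).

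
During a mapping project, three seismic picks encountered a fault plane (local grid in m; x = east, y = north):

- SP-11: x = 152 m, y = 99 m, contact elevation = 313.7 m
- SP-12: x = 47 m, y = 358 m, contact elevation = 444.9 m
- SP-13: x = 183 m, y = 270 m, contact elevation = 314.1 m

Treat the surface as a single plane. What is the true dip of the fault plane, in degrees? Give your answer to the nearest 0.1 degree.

Two edge vectors: SP-11→SP-12 = (-105, 259, 131.2), SP-11→SP-13 = (31, 171, 0.4).
Normal n = (SP-11→SP-12) × (SP-11→SP-13) = (-22331.6, 4109.2, -25984).
So ∂z/∂x = −n_x/n_z = −0.85944 and ∂z/∂y = −n_y/n_z = 0.15814.
Gradient magnitude |∇z| = √(a² + b²) = √(0.73863 + 0.02501) = 0.87387.
True dip = arctan(0.87387) = 41.1°, dipping toward E (azimuth ≈ 100°).

41.1°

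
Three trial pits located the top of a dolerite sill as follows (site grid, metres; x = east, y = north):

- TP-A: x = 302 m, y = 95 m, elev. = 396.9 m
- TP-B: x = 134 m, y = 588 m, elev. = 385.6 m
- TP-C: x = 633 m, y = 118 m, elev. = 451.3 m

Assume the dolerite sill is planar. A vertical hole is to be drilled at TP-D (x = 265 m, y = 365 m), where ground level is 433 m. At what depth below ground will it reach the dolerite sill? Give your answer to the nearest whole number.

33 m

Two edge vectors: TP-A→TP-B = (-168, 493, -11.3), TP-A→TP-C = (331, 23, 54.4).
Normal n = (TP-A→TP-B) × (TP-A→TP-C) = (27079.1, 5398.9, -167047).
So ∂z/∂x = −n_x/n_z = 0.16210 and ∂z/∂y = −n_y/n_z = 0.03232.
Intercept c from TP-A: 396.9 − 48.96 − 3.07 = 344.87.
At (265, 365): z_contact = 43.0 + 11.8 + 344.87 = 399.6 m.
Depth below ground = 433 − 399.6 = 33 m.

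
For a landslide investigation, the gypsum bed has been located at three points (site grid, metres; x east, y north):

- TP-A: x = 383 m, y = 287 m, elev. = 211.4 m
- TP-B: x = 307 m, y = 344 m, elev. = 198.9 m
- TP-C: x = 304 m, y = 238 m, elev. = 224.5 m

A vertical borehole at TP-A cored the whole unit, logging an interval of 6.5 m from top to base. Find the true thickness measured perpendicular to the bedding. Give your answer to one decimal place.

Let the plane be z = a·x + b·y + c.
TP-B−TP-A: −76a + 57b = −12.5;  TP-C−TP-A: −79a − 49b = 13.1.
Solving gives a = −0.01631, b = −0.24105.
|∇z| = √(a²+b²) = 0.24160, so dip δ = arctan(0.24160) = 13.58°.
True thickness = vertical thickness × cos δ = 6.5 × cos 13.58° = 6.3 m.

6.3 m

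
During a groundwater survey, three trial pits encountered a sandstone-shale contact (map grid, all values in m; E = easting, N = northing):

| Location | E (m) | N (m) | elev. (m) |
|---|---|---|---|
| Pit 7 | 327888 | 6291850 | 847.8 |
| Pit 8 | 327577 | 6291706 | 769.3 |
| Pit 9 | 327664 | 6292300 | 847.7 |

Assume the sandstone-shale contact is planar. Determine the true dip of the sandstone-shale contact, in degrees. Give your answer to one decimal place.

Let the plane be z = a·E + b·N + c.
Pit 8−Pit 7: −311a − 144b = −78.5;  Pit 9−Pit 7: −224a + 450b = −0.1.
Solving gives a = 0.20522, b = 0.10193.
Gradient magnitude |∇z| = √(a² + b²) = √(0.04211 + 0.01039) = 0.22914.
True dip = arctan(0.22914) = 12.9°, dipping toward WSW (azimuth ≈ 244°).

12.9°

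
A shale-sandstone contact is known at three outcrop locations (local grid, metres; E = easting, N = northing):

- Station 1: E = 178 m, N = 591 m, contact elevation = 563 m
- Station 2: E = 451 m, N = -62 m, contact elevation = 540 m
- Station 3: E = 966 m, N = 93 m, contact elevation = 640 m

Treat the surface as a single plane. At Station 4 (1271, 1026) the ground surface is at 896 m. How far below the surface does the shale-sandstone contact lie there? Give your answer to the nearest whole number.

Let the plane be z = a·E + b·N + c.
Station 2−Station 1: 273a − 653b = −23;  Station 3−Station 1: 788a − 498b = 77.
Solving gives a = 0.16306, b = 0.10339.
Then c = 563 − a·178 − b·591 = 472.87.
At (1271, 1026): z_contact = 207.2 + 106.1 + 472.87 = 786.2 m.
Depth below ground = 896 − 786.2 = 110 m.

110 m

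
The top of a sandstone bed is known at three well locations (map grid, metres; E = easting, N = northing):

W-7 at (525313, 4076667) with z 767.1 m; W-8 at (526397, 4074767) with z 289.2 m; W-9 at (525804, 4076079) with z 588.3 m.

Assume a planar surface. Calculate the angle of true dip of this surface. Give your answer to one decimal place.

Let the plane be z = a·E + b·N + c.
W-8−W-7: 1084a − 1900b = −477.9;  W-9−W-7: 491a − 588b = −178.8.
Solving gives a = −0.19869, b = 0.13817.
Gradient magnitude |∇z| = √(a² + b²) = √(0.03948 + 0.01909) = 0.24201.
True dip = arctan(0.24201) = 13.6°, dipping toward SE (azimuth ≈ 125°).

13.6°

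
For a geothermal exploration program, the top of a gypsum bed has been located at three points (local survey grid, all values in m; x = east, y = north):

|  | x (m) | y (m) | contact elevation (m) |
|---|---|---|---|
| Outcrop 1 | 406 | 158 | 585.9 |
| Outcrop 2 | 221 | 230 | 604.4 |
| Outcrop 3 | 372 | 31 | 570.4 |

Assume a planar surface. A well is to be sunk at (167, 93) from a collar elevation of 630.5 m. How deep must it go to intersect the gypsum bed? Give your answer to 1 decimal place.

Let the plane be z = a·x + b·y + c.
Outcrop 2−Outcrop 1: −185a + 72b = 18.5;  Outcrop 3−Outcrop 1: −34a − 127b = −15.5.
Solving gives a = −0.04755, b = 0.13478.
Then c = 585.9 − a·406 − b·158 = 583.91.
At (167, 93): z_contact = −7.94 + 12.53 + 583.91 = 588.50 m.
Depth below ground = 630.5 − 588.50 = 42.0 m.

42.0 m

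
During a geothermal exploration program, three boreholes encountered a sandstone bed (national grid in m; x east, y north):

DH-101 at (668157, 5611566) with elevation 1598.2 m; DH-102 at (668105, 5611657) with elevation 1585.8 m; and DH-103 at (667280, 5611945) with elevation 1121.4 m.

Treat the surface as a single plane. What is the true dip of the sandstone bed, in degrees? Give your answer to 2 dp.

Let the plane be z = a·x + b·y + c.
DH-102−DH-101: −52a + 91b = −12.4;  DH-103−DH-101: −877a + 379b = −476.8.
Solving gives a = 0.64376, b = 0.23160.
Gradient magnitude |∇z| = √(a² + b²) = √(0.41442 + 0.05364) = 0.68415.
True dip = arctan(0.68415) = 34.38°, dipping toward WSW (azimuth ≈ 250°).

34.38°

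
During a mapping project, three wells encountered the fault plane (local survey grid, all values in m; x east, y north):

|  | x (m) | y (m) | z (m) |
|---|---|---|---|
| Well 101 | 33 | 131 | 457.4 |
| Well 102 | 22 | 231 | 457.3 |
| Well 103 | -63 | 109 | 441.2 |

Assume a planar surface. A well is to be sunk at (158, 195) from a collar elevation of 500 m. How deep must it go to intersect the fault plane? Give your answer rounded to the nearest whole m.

Two edge vectors: Well 101→Well 102 = (-11, 100, -0.1), Well 101→Well 103 = (-96, -22, -16.2).
Normal n = (Well 101→Well 102) × (Well 101→Well 103) = (-1622.2, -168.6, 9842).
So ∂z/∂x = −n_x/n_z = 0.16482 and ∂z/∂y = −n_y/n_z = 0.01713.
Intercept c from Well 101: 457.4 − 5.44 − 2.24 = 449.72.
At (158, 195): z_contact = 26.0 + 3.3 + 449.72 = 479.1 m.
Depth below ground = 500 − 479.1 = 21 m.

21 m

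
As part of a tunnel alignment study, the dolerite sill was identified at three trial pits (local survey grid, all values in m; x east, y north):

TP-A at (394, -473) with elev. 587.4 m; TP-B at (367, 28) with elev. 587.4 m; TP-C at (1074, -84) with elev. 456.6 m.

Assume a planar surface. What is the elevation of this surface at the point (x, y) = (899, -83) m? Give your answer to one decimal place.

489.2 m

Let the plane be z = a·x + b·y + c.
TP-B−TP-A: −27a + 501b = 0;  TP-C−TP-A: 680a + 389b = −130.8.
Solving gives a = −0.186600, b = −0.010056.
Then c = 587.4 − a·394 − b·-473 = 656.16.
At (899, -83): z = −167.8 + 0.8 + 656.16 = 489.2 m.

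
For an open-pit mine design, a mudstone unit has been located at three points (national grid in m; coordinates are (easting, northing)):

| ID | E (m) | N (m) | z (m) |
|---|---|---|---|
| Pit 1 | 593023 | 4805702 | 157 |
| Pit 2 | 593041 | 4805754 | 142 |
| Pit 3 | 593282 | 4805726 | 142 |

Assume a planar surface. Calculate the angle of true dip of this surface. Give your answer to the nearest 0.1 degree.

15.6°

Let the plane be z = a·E + b·N + c.
Pit 2−Pit 1: 18a + 52b = −15;  Pit 3−Pit 1: 259a + 24b = −15.
Solving gives a = −0.03222, b = −0.27731.
Gradient magnitude |∇z| = √(a² + b²) = √(0.00104 + 0.07690) = 0.27917.
True dip = arctan(0.27917) = 15.6°, dipping toward N (azimuth ≈ 007°).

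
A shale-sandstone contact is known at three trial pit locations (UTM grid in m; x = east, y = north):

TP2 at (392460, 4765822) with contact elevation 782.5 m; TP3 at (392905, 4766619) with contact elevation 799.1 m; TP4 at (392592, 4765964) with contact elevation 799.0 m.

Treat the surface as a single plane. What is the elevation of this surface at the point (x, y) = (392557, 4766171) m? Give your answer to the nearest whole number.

Two edge vectors: TP2→TP3 = (445, 797, 16.6), TP2→TP4 = (132, 142, 16.5).
Normal n = (TP2→TP3) × (TP2→TP4) = (10793.3, -5151.3, -42014).
So ∂z/∂x = −n_x/n_z = 0.25689770 and ∂z/∂y = −n_y/n_z = −0.12260913.
Intercept c from TP2: 782.5 − 100822.07 + 584333.29 = 484293.72.
At (392557, 4766171): z = 100847.0 − 584376.1 + 484293.72 = 764.6 m.

765 m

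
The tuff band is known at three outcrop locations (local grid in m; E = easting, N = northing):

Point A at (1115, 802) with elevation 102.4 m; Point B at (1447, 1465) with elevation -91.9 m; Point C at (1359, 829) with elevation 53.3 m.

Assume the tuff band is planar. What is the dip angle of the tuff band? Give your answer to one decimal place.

Two edge vectors: Point A→Point B = (332, 663, -194.3), Point A→Point C = (244, 27, -49.1).
Normal n = (Point A→Point B) × (Point A→Point C) = (-27307.2, -31108, -152808).
So ∂z/∂E = −n_x/n_z = −0.17870 and ∂z/∂N = −n_y/n_z = −0.20358.
Gradient magnitude |∇z| = √(a² + b²) = √(0.03193 + 0.04144) = 0.27088.
True dip = arctan(0.27088) = 15.2°, dipping toward NE (azimuth ≈ 041°).

15.2°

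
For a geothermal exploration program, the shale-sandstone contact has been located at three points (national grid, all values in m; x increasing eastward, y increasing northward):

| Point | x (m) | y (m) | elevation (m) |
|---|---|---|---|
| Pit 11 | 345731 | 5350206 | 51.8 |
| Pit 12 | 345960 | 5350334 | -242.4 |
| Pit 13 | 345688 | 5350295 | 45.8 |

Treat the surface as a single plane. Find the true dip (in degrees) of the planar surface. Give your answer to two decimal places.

Let the plane be z = a·x + b·y + c.
Pit 12−Pit 11: 229a + 128b = −294.2;  Pit 13−Pit 11: −43a + 89b = −6.
Solving gives a = −0.98187, b = −0.54180.
Gradient magnitude |∇z| = √(a² + b²) = √(0.96408 + 0.29355) = 1.12144.
True dip = arctan(1.12144) = 48.28°, dipping toward ENE (azimuth ≈ 061°).

48.28°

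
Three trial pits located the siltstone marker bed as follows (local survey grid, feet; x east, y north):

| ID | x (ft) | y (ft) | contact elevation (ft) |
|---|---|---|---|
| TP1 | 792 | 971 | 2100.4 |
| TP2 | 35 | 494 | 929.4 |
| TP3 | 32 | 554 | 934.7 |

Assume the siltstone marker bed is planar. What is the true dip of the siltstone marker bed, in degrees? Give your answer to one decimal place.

55.5°

Two edge vectors: TP1→TP2 = (-757, -477, -1171), TP1→TP3 = (-760, -417, -1165.7).
Normal n = (TP1→TP2) × (TP1→TP3) = (67731.9, 7525.1, -46851).
So ∂z/∂x = −n_x/n_z = 1.44569 and ∂z/∂y = −n_y/n_z = 0.16062.
Gradient magnitude |∇z| = √(a² + b²) = √(2.09001 + 0.02580) = 1.45458.
True dip = arctan(1.45458) = 55.5°, dipping toward W (azimuth ≈ 264°).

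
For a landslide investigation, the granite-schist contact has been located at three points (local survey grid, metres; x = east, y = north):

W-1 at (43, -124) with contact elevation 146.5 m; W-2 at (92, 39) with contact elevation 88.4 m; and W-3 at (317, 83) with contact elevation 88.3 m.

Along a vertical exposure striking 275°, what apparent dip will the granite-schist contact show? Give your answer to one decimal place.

6.1°

Two edge vectors: W-1→W-2 = (49, 163, -58.1), W-1→W-3 = (274, 207, -58.2).
Normal n = (W-1→W-2) × (W-1→W-3) = (2540.1, -13067.6, -34519).
So ∂z/∂x = −n_x/n_z = 0.07359 and ∂z/∂y = −n_y/n_z = −0.37856.
Unit vector along 275° is (sin 275°, cos 275°) = (-0.9962, 0.0872).
Slope in that direction = a·(-0.9962) + b·(0.0872) = −0.10630.
Apparent dip = arctan|0.10630| = 6.1° (true dip is 21.1°, so apparent ≤ true as expected).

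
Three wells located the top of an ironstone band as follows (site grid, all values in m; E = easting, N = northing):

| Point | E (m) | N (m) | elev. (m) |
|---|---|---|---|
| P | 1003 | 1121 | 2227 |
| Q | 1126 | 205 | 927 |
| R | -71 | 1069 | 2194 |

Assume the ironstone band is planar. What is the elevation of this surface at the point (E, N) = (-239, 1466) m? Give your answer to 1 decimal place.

2761.8 m

Let the plane be z = a·E + b·N + c.
Q−P: 123a − 916b = −1300;  R−P: −1074a − 52b = −33.
Solving gives a = −0.037743, b = 1.414146.
Then c = 2227 − a·1003 − b·1121 = 679.60.
At (-239, 1466): z = 9.0 + 2073.1 + 679.60 = 2761.8 m.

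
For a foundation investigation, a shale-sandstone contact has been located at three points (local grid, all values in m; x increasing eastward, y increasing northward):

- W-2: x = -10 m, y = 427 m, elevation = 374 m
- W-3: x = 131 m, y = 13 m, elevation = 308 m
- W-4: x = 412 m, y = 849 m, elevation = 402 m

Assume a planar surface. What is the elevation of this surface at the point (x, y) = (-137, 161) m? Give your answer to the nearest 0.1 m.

Two edge vectors: W-2→W-3 = (141, -414, -66), W-2→W-4 = (422, 422, 28).
Normal n = (W-2→W-3) × (W-2→W-4) = (16260, -31800, 234210).
So ∂z/∂x = −n_x/n_z = −0.06942 and ∂z/∂y = −n_y/n_z = 0.13578.
Intercept c from W-2: 374 − 0.69 − 57.98 = 315.33.
At (-137, 161): z = 9.5 + 21.9 + 315.33 = 346.7 m.

346.7 m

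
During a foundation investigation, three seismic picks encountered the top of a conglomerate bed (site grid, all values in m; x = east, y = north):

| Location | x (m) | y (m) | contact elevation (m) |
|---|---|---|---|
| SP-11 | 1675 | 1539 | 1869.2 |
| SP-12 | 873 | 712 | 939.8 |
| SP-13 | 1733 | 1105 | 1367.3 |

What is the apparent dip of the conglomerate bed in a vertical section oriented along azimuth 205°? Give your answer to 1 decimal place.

45.9°

Two edge vectors: SP-11→SP-12 = (-802, -827, -929.4), SP-11→SP-13 = (58, -434, -501.9).
Normal n = (SP-11→SP-12) × (SP-11→SP-13) = (11711.7, -456429, 396034).
So ∂z/∂x = −n_x/n_z = −0.02957 and ∂z/∂y = −n_y/n_z = 1.15250.
Unit vector along 205° is (sin 205°, cos 205°) = (-0.4226, -0.9063).
Slope in that direction = a·(-0.4226) + b·(-0.9063) = −1.03202.
Apparent dip = arctan|1.03202| = 45.9° (true dip is 49.1°, so apparent ≤ true as expected).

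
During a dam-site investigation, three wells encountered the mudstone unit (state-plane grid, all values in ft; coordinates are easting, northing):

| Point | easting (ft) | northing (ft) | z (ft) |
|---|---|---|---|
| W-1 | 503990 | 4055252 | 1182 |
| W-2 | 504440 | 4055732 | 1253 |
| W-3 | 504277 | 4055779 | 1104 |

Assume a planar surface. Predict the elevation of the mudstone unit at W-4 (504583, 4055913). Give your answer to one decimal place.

Let the plane be z = a·easting + b·northing + c.
W-2−W-1: 450a + 480b = 71;  W-3−W-1: 287a + 527b = −78.
Solving gives a = 0.753164302, b = −0.558174867.
Then c = 1182 − a·503990 − b·4055252 = 1885134.47.
At (504583, 4055913): z = 380033.9 − 2263908.7 + 1885134.47 = 1259.7 ft.

1259.7 ft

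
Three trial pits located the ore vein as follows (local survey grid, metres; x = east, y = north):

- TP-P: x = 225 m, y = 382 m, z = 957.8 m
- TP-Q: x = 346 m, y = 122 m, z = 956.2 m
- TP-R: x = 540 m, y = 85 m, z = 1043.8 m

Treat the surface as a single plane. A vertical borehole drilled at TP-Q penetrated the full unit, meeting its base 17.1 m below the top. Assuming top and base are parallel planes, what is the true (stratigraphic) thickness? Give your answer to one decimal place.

Two edge vectors: TP-P→TP-Q = (121, -260, -1.6), TP-P→TP-R = (315, -297, 86).
Normal n = (TP-P→TP-Q) × (TP-P→TP-R) = (-22835.2, -10910, 45963).
So ∂z/∂x = −n_x/n_z = 0.49682 and ∂z/∂y = −n_y/n_z = 0.23736.
|∇z| = √(a²+b²) = 0.55061, so dip δ = arctan(0.55061) = 28.84°.
True thickness = vertical thickness × cos δ = 17.1 × cos 28.84° = 15.0 m.

15.0 m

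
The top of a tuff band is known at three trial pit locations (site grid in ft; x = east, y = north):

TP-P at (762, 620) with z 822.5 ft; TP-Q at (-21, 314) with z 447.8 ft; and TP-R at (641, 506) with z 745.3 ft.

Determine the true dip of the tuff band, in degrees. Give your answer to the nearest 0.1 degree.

25.0°

Two edge vectors: TP-P→TP-Q = (-783, -306, -374.7), TP-P→TP-R = (-121, -114, -77.2).
Normal n = (TP-P→TP-Q) × (TP-P→TP-R) = (-19092.6, -15108.9, 52236).
So ∂z/∂x = −n_x/n_z = 0.36551 and ∂z/∂y = −n_y/n_z = 0.28924.
Gradient magnitude |∇z| = √(a² + b²) = √(0.13360 + 0.08366) = 0.46611.
True dip = arctan(0.46611) = 25.0°, dipping toward SW (azimuth ≈ 232°).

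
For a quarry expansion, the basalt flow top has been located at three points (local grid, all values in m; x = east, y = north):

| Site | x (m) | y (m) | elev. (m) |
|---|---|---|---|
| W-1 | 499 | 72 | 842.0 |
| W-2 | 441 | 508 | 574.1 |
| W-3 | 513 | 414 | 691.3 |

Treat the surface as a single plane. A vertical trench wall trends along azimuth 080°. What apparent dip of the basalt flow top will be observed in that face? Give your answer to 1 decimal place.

Two edge vectors: W-1→W-2 = (-58, 436, -267.9), W-1→W-3 = (14, 342, -150.7).
Normal n = (W-1→W-2) × (W-1→W-3) = (25916.6, -12491.2, -25940).
So ∂z/∂x = −n_x/n_z = 0.99910 and ∂z/∂y = −n_y/n_z = −0.48154.
Unit vector along 080° is (sin 80°, cos 80°) = (0.9848, 0.1736).
Slope in that direction = a·(0.9848) + b·(0.1736) = 0.90030.
Apparent dip = arctan|0.90030| = 42.0° (true dip is 48.0°, so apparent ≤ true as expected).

42.0°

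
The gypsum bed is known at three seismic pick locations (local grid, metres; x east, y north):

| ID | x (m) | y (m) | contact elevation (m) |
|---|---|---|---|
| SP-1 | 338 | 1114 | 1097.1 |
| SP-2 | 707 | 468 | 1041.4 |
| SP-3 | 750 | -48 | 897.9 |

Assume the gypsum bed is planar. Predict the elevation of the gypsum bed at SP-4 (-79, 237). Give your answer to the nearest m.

660 m

Two edge vectors: SP-1→SP-2 = (369, -646, -55.7), SP-1→SP-3 = (412, -1162, -199.2).
Normal n = (SP-1→SP-2) × (SP-1→SP-3) = (63959.8, 50556.4, -162626).
So ∂z/∂x = −n_x/n_z = 0.39329 and ∂z/∂y = −n_y/n_z = 0.31088.
Intercept c from SP-1: 1097.1 − 132.93 − 346.32 = 617.85.
At (-79, 237): z = −31.1 + 73.7 + 617.85 = 660.5 m.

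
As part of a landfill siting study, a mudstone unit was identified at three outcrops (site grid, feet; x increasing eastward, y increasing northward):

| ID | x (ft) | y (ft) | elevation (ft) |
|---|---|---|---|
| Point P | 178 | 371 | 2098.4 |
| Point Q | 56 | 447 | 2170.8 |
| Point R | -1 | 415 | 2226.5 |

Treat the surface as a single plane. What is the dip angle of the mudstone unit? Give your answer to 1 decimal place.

Two edge vectors: Point P→Point Q = (-122, 76, 72.4), Point P→Point R = (-179, 44, 128.1).
Normal n = (Point P→Point Q) × (Point P→Point R) = (6550, 2668.6, 8236).
So ∂z/∂x = −n_x/n_z = −0.79529 and ∂z/∂y = −n_y/n_z = −0.32402.
Gradient magnitude |∇z| = √(a² + b²) = √(0.63248 + 0.10499) = 0.85876.
True dip = arctan(0.85876) = 40.7°, dipping toward ENE (azimuth ≈ 068°).

40.7°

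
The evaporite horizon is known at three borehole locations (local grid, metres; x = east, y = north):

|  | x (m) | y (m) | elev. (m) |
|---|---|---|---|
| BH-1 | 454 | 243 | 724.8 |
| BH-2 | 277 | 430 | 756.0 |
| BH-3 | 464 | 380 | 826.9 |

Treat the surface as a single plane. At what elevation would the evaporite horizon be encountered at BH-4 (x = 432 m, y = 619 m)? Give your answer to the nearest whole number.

Let the plane be z = a·x + b·y + c.
BH-2−BH-1: −177a + 187b = 31.2;  BH-3−BH-1: 10a + 137b = 102.1.
Solving gives a = 0.56734, b = 0.70384.
Then c = 724.8 − a·454 − b·243 = 296.19.
At (432, 619): z = 245.1 + 435.7 + 296.19 = 977.0 m.

977 m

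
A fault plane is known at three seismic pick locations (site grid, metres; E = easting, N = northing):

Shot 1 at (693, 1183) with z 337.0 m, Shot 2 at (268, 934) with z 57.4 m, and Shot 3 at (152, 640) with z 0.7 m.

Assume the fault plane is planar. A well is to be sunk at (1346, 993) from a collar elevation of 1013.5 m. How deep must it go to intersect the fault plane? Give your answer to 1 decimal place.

197.2 m

Two edge vectors: Shot 1→Shot 2 = (-425, -249, -279.6), Shot 1→Shot 3 = (-541, -543, -336.3).
Normal n = (Shot 1→Shot 2) × (Shot 1→Shot 3) = (-68084.1, 8336.1, 96066).
So ∂z/∂E = −n_x/n_z = 0.708722 and ∂z/∂N = −n_y/n_z = −0.086775.
Intercept c from Shot 1: 337 − 491.14 + 102.65 = −51.49.
At (1346, 993): z_contact = 953.94 − 86.17 − 51.49 = 816.28 m.
Depth below ground = 1013.5 − 816.28 = 197.2 m.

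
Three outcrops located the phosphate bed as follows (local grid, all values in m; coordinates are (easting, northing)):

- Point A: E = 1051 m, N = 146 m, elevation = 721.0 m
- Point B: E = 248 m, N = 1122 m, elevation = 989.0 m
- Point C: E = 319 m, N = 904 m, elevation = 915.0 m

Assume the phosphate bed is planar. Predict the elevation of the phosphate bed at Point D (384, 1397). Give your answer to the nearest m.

1112 m

Let the plane be z = a·E + b·N + c.
Point B−Point A: −803a + 976b = 268;  Point C−Point A: −732a + 758b = 194.
Solving gives a = 0.13049, b = 0.38195.
Then c = 721 − a·1051 − b·146 = 528.09.
At (384, 1397): z = 50.1 + 533.6 + 528.09 = 1111.8 m.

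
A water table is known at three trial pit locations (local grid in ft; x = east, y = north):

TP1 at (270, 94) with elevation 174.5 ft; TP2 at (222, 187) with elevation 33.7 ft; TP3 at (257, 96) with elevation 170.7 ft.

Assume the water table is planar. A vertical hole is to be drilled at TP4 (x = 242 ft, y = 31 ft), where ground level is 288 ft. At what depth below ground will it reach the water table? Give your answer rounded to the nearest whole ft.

Let the plane be z = a·x + b·y + c.
TP2−TP1: −48a + 93b = −140.8;  TP3−TP1: −13a + 2b = −3.8.
Solving gives a = 0.06451, b = −1.48068.
Then c = 174.5 − a·270 − b·94 = 296.27.
At (242, 31): z_contact = 15.6 − 45.9 + 296.27 = 266.0 ft.
Depth below ground = 288 − 266.0 = 22 ft.

22 ft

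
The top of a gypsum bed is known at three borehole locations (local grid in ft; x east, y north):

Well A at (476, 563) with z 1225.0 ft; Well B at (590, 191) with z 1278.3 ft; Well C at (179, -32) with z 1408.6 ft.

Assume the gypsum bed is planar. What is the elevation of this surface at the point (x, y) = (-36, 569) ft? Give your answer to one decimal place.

1328.8 ft

Two edge vectors: Well A→Well B = (114, -372, 53.3), Well A→Well C = (-297, -595, 183.6).
Normal n = (Well A→Well B) × (Well A→Well C) = (-36585.7, -36760.5, -178314).
So ∂z/∂x = −n_x/n_z = −0.20518 and ∂z/∂y = −n_y/n_z = −0.20616.
Intercept c from Well A: 1225 + 97.66 + 116.07 = 1438.73.
At (-36, 569): z = 7.4 − 117.3 + 1438.73 = 1328.8 ft.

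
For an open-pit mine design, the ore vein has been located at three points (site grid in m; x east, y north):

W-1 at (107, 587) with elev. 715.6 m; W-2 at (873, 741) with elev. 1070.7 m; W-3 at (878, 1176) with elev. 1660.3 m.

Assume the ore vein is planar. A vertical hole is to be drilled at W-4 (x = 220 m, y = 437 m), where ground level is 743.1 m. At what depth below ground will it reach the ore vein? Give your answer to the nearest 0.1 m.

Two edge vectors: W-1→W-2 = (766, 154, 355.1), W-1→W-3 = (771, 589, 944.7).
Normal n = (W-1→W-2) × (W-1→W-3) = (-63670.1, -449858.1, 332440).
So ∂z/∂x = −n_x/n_z = 0.191524 and ∂z/∂y = −n_y/n_z = 1.353201.
Intercept c from W-1: 715.6 − 20.49 − 794.33 = −99.22.
At (220, 437): z_contact = 42.14 + 591.35 − 99.22 = 534.26 m.
Depth below ground = 743.1 − 534.26 = 208.8 m.

208.8 m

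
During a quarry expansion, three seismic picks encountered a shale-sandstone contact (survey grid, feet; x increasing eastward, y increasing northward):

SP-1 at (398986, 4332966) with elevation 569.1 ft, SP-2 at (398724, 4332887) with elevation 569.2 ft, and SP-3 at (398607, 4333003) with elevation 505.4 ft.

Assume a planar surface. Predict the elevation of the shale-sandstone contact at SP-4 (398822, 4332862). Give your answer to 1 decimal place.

592.2 ft

Two edge vectors: SP-1→SP-2 = (-262, -79, 0.1), SP-1→SP-3 = (-379, 37, -63.7).
Normal n = (SP-1→SP-2) × (SP-1→SP-3) = (5028.6, -16727.3, -39635).
So ∂z/∂x = −n_x/n_z = 0.126872714 and ∂z/∂y = −n_y/n_z = −0.422033556.
Intercept c from SP-1: 569.1 − 50620.44 + 1828657.05 = 1778605.71.
At (398822, 4332862): z = 50599.6 − 1828613.2 + 1778605.71 = 592.2 ft.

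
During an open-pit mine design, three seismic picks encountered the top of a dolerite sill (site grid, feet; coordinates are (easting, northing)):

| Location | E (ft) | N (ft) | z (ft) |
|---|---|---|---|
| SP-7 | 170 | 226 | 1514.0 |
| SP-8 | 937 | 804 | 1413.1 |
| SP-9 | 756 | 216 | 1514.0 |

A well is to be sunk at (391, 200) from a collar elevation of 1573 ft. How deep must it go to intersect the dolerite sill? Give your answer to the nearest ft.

55 ft

Let the plane be z = a·E + b·N + c.
SP-8−SP-7: 767a + 578b = −100.9;  SP-9−SP-7: 586a − 10b = 0.
Solving gives a = −0.00291, b = −0.17070.
Then c = 1514 − a·170 − b·226 = 1553.07.
At (391, 200): z_contact = −1.1 − 34.1 + 1553.07 = 1517.8 ft.
Depth below ground = 1573 − 1517.8 = 55 ft.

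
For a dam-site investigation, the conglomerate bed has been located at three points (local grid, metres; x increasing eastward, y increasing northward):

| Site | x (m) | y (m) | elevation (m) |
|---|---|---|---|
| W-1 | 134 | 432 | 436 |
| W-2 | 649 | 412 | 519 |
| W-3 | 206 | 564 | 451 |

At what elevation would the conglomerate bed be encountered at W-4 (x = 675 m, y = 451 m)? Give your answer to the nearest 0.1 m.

524.2 m

Let the plane be z = a·x + b·y + c.
W-2−W-1: 515a − 20b = 83;  W-3−W-1: 72a + 132b = 15.
Solving gives a = 0.16214, b = 0.02519.
Then c = 436 − a·134 − b·432 = 403.39.
At (675, 451): z = 109.4 + 11.4 + 403.39 = 524.2 m.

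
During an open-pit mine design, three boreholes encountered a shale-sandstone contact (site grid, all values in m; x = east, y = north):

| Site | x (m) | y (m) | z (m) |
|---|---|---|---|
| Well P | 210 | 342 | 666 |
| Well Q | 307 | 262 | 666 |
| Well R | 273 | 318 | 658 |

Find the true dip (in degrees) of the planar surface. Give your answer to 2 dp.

Two edge vectors: Well P→Well Q = (97, -80, 0), Well P→Well R = (63, -24, -8).
Normal n = (Well P→Well Q) × (Well P→Well R) = (640, 776, 2712).
So ∂z/∂x = −n_x/n_z = −0.23599 and ∂z/∂y = −n_y/n_z = −0.28614.
Gradient magnitude |∇z| = √(a² + b²) = √(0.05569 + 0.08187) = 0.37090.
True dip = arctan(0.37090) = 20.35°, dipping toward NE (azimuth ≈ 040°).

20.35°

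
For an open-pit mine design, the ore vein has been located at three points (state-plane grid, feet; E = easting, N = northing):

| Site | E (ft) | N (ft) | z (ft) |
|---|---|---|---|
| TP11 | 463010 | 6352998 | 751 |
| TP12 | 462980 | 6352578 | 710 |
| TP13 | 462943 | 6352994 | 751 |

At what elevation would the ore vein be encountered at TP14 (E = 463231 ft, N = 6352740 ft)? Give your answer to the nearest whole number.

724 ft

Two edge vectors: TP11→TP12 = (-30, -420, -41), TP11→TP13 = (-67, -4, 0).
Normal n = (TP11→TP12) × (TP11→TP13) = (-164, 2747, -28020).
So ∂z/∂E = −n_x/n_z = −0.00585296 and ∂z/∂N = −n_y/n_z = 0.09803712.
Intercept c from TP11: 751 + 2709.98 − 622829.60 = −619368.62.
At (463231, 6352740): z = −2711.3 + 622804.3 − 619368.62 = 724.4 ft.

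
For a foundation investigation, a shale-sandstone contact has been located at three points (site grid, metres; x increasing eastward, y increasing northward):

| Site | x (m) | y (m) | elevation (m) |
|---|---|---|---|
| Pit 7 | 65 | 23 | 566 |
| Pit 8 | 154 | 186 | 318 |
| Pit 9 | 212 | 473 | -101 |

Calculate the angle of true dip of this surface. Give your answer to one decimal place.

55.1°

Let the plane be z = a·x + b·y + c.
Pit 8−Pit 7: 89a + 163b = −248;  Pit 9−Pit 7: 147a + 450b = −667.
Solving gives a = −0.17894, b = −1.42377.
Gradient magnitude |∇z| = √(a² + b²) = √(0.03202 + 2.02711) = 1.43497.
True dip = arctan(1.43497) = 55.1°, dipping toward N (azimuth ≈ 007°).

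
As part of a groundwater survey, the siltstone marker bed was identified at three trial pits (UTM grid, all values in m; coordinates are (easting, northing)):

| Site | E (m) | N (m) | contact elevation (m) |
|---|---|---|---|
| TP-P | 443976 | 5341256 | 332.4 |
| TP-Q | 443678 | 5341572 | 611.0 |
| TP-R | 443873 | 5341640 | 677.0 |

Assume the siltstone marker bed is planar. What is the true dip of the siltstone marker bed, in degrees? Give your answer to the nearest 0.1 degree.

Let the plane be z = a·E + b·N + c.
TP-Q−TP-P: −298a + 316b = 278.6;  TP-R−TP-P: −103a + 384b = 344.6.
Solving gives a = 0.02334, b = 0.90366.
Gradient magnitude |∇z| = √(a² + b²) = √(0.00054 + 0.81659) = 0.90396.
True dip = arctan(0.90396) = 42.1°, dipping toward S (azimuth ≈ 181°).

42.1°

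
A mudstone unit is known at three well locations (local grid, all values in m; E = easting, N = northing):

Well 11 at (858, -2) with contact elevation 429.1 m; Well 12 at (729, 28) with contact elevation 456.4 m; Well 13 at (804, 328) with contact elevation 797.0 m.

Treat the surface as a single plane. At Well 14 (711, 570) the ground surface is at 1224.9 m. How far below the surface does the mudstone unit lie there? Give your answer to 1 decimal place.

Let the plane be z = a·E + b·N + c.
Well 12−Well 11: −129a + 30b = 27.3;  Well 13−Well 11: −54a + 330b = 367.9.
Solving gives a = 0.04952, b = 1.12295.
Then c = 429.1 − a·858 − b·-2 = 388.85.
At (711, 570): z_contact = 35.21 + 640.08 + 388.85 = 1064.15 m.
Depth below ground = 1224.9 − 1064.15 = 160.8 m.

160.8 m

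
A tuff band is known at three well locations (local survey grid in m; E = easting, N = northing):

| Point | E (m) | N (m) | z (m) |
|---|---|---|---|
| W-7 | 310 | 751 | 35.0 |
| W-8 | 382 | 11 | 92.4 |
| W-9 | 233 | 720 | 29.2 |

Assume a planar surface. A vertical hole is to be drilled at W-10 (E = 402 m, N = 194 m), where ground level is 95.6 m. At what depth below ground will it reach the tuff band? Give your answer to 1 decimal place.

Two edge vectors: W-7→W-8 = (72, -740, 57.4), W-7→W-9 = (-77, -31, -5.8).
Normal n = (W-7→W-8) × (W-7→W-9) = (6071.4, -4002.2, -59212).
So ∂z/∂E = −n_x/n_z = 0.10254 and ∂z/∂N = −n_y/n_z = −0.06759.
Intercept c from W-7: 35 − 31.79 + 50.76 = 53.97.
At (402, 194): z_contact = 41.22 − 13.11 + 53.97 = 82.08 m.
Depth below ground = 95.6 − 82.08 = 13.5 m.

13.5 m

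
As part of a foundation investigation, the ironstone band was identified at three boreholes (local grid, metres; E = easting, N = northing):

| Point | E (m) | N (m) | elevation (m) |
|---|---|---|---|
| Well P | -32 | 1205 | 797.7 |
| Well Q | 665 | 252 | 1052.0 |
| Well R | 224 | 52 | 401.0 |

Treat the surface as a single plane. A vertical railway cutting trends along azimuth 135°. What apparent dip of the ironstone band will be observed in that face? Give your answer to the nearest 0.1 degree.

22.6°

Two edge vectors: Well P→Well Q = (697, -953, 254.3), Well P→Well R = (256, -1153, -396.7).
Normal n = (Well P→Well Q) × (Well P→Well R) = (671263, 341600.7, -559673).
So ∂z/∂E = −n_x/n_z = 1.19938 and ∂z/∂N = −n_y/n_z = 0.61036.
Unit vector along 135° is (sin 135°, cos 135°) = (0.7071, -0.7071).
Slope in that direction = a·(0.7071) + b·(-0.7071) = 0.41650.
Apparent dip = arctan|0.41650| = 22.6° (true dip is 53.4°, so apparent ≤ true as expected).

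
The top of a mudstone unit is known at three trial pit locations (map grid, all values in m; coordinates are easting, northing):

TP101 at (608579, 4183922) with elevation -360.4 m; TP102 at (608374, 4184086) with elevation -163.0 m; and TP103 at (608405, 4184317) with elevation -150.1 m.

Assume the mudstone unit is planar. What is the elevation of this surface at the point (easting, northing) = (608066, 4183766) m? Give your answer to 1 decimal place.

38.9 m

Two edge vectors: TP101→TP102 = (-205, 164, 197.4), TP101→TP103 = (-174, 395, 210.3).
Normal n = (TP101→TP102) × (TP101→TP103) = (-43483.8, 8763.9, -52439).
So ∂z/∂easting = −n_x/n_z = −0.829226339 and ∂z/∂northing = −n_y/n_z = 0.167125613.
Intercept c from TP101: -360.4 + 504649.74 − 699240.53 = −194951.19.
At (608066, 4183766): z = −504224.3 + 699214.5 − 194951.19 = 38.9 m.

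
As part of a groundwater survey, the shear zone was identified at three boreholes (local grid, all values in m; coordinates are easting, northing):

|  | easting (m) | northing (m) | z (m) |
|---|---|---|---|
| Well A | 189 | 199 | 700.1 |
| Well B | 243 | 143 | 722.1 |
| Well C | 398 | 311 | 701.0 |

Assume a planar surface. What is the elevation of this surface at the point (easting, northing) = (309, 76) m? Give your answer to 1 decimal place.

748.6 m

Two edge vectors: Well A→Well B = (54, -56, 22), Well A→Well C = (209, 112, 0.9).
Normal n = (Well A→Well B) × (Well A→Well C) = (-2514.4, 4549.4, 17752).
So ∂z/∂easting = −n_x/n_z = 0.14164 and ∂z/∂northing = −n_y/n_z = −0.25628.
Intercept c from Well A: 700.1 − 26.77 + 51.00 = 724.33.
At (309, 76): z = 43.8 − 19.5 + 724.33 = 748.6 m.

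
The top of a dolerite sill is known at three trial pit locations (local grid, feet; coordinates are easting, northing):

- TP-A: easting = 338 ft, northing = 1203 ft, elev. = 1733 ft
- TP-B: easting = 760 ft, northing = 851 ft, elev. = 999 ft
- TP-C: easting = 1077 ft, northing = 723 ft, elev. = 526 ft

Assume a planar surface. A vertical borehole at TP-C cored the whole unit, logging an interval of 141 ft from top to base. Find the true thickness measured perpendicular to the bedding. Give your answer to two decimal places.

Let the plane be z = a·easting + b·northing + c.
TP-B−TP-A: 422a − 352b = −734;  TP-C−TP-A: 739a − 480b = −1207.
Solving gives a = −1.26014, b = 0.57449.
|∇z| = √(a²+b²) = 1.38492, so dip δ = arctan(1.38492) = 54.17°.
True thickness = vertical thickness × cos δ = 141 × cos 54.17° = 82.54 ft.

82.54 ft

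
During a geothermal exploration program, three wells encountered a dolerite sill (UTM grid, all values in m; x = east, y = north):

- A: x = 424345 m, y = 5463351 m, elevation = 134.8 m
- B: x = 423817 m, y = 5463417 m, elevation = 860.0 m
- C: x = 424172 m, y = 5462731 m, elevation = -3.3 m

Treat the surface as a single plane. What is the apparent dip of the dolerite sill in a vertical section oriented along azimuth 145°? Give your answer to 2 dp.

Let the plane be z = a·x + b·y + c.
B−A: −528a + 66b = 725.2;  C−A: −173a − 620b = −138.1.
Solving gives a = −1.30029, b = 0.58556.
Unit vector along 145° is (sin 145°, cos 145°) = (0.5736, -0.8192).
Slope in that direction = a·(0.5736) + b·(-0.8192) = −1.22548.
Apparent dip = arctan|1.22548| = 50.79° (true dip is 55.0°, so apparent ≤ true as expected).

50.79°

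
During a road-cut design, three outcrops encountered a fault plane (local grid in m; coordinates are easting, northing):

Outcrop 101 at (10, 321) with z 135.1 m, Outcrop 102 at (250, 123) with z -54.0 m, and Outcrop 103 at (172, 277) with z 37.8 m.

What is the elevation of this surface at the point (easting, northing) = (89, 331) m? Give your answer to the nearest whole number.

Let the plane be z = a·easting + b·northing + c.
Outcrop 102−Outcrop 101: 240a − 198b = −189.1;  Outcrop 103−Outcrop 101: 162a − 44b = −97.3.
Solving gives a = −0.50869, b = 0.33846.
Then c = 135.1 − a·10 − b·321 = 31.54.
At (89, 331): z = −45.3 + 112.0 + 31.54 = 98.3 m.

98 m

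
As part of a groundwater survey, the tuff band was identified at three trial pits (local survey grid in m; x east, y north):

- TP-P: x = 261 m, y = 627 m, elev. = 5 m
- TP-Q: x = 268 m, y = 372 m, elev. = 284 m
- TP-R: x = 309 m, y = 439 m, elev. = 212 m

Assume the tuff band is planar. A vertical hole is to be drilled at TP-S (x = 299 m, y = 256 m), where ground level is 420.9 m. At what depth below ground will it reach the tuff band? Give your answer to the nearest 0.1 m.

Let the plane be z = a·x + b·y + c.
TP-Q−TP-P: 7a − 255b = 279;  TP-R−TP-P: 48a − 188b = 207.
Solving gives a = 0.03048, b = −1.09328.
Then c = 5 − a·261 − b·627 = 682.53.
At (299, 256): z_contact = 9.11 − 279.88 + 682.53 = 411.77 m.
Depth below ground = 420.9 − 411.77 = 9.1 m.

9.1 m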